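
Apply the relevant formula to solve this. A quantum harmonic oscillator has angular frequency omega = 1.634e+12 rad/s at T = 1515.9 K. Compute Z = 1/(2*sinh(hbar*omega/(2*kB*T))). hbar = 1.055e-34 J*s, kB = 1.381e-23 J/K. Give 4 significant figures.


Step 1: Compute x = hbar*omega/(kB*T) = 1.055e-34*1.634e+12/(1.381e-23*1515.9) = 0.008235
Step 2: x/2 = 0.004117
Step 3: sinh(x/2) = 0.004117
Step 4: Z = 1/(2*0.004117) = 121.4

121.4


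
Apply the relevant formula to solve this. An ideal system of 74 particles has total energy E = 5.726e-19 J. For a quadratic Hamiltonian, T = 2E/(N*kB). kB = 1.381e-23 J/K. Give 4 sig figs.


Step 1: Numerator = 2*E = 2*5.726e-19 = 1.145e-18 J
Step 2: Denominator = N*kB = 74*1.381e-23 = 1.022e-21
Step 3: T = 1.145e-18 / 1.022e-21 = 1121 K

1121


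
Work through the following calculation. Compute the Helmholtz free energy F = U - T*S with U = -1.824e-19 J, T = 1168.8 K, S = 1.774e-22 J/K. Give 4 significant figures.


Step 1: T*S = 1168.8 * 1.774e-22 = 2.073e-19 J
Step 2: F = U - T*S = -1.824e-19 - 2.073e-19
Step 3: F = -3.897e-19 J

-3.897e-19


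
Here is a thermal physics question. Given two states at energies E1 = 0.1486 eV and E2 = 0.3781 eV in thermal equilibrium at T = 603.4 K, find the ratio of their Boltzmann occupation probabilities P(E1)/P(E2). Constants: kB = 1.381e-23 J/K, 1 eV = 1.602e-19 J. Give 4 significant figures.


Step 1: Compute energy difference dE = E1 - E2 = 0.1486 - 0.3781 = -0.2295 eV
Step 2: Convert to Joules: dE_J = -0.2295 * 1.602e-19 = -3.677e-20 J
Step 3: Compute exponent = -dE_J / (kB * T) = -(-3.677e-20) / (1.381e-23 * 603.4) = 4.412
Step 4: P(E1)/P(E2) = exp(4.412) = 82.44

82.44


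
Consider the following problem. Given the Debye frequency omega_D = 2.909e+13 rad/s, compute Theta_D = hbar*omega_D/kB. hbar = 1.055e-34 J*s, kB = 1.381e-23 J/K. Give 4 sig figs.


Step 1: hbar*omega_D = 1.055e-34 * 2.909e+13 = 3.069e-21 J
Step 2: Theta_D = 3.069e-21 / 1.381e-23
Step 3: Theta_D = 222.2 K

222.2


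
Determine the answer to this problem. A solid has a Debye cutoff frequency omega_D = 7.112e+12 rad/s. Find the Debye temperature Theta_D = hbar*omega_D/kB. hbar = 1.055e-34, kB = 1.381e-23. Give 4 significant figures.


Step 1: hbar*omega_D = 1.055e-34 * 7.112e+12 = 7.503e-22 J
Step 2: Theta_D = 7.503e-22 / 1.381e-23
Step 3: Theta_D = 54.33 K

54.33


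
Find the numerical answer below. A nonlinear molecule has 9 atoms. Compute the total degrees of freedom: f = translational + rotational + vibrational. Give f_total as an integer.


Step 1: Translational DOF = 3
Step 2: Rotational DOF (nonlinear) = 3
Step 3: Vibrational DOF = 3*9 - 6 = 21
Step 4: Total = 3 + 3 + 21 = 27

27


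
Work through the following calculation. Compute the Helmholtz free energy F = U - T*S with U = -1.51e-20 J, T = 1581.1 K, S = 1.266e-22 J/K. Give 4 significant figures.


Step 1: T*S = 1581.1 * 1.266e-22 = 2.002e-19 J
Step 2: F = U - T*S = -1.51e-20 - 2.002e-19
Step 3: F = -2.153e-19 J

-2.153e-19


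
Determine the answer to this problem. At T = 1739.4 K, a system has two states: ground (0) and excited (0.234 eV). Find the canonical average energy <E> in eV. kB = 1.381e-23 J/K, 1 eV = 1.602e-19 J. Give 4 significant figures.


Step 1: beta*E = 0.234*1.602e-19/(1.381e-23*1739.4) = 1.561
Step 2: exp(-beta*E) = 0.21
Step 3: <E> = 0.234*0.21/(1+0.21) = 0.04061 eV

0.04061


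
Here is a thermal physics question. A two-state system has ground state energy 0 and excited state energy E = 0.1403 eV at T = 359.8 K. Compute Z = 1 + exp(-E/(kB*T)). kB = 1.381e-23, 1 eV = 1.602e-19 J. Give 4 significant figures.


Step 1: Compute beta*E = E*eV/(kB*T) = 0.1403*1.602e-19/(1.381e-23*359.8) = 4.523
Step 2: exp(-beta*E) = exp(-4.523) = 0.01085
Step 3: Z = 1 + 0.01085 = 1.011

1.011


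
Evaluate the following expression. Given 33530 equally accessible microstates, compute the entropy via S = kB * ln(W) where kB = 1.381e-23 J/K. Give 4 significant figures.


Step 1: ln(W) = ln(33530) = 10.42
Step 2: S = kB * ln(W) = 1.381e-23 * 10.42
Step 3: S = 1.439e-22 J/K

1.439e-22


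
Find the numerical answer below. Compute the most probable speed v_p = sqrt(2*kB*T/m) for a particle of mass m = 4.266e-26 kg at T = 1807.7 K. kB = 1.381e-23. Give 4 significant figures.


Step 1: Numerator = 2*kB*T = 2*1.381e-23*1807.7 = 4.993e-20
Step 2: Ratio = 4.993e-20 / 4.266e-26 = 1.17e+06
Step 3: v_p = sqrt(1.17e+06) = 1082 m/s

1082


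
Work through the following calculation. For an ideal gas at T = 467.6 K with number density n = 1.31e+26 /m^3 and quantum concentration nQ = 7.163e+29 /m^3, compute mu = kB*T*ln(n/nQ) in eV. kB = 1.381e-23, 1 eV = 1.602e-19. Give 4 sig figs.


Step 1: n/nQ = 1.31e+26/7.163e+29 = 0.0001829
Step 2: ln(n/nQ) = -8.607
Step 3: mu = kB*T*ln(n/nQ) = 6.458e-21*-8.607 = -5.558e-20 J
Step 4: Convert to eV: -5.558e-20/1.602e-19 = -0.3469 eV

-0.3469


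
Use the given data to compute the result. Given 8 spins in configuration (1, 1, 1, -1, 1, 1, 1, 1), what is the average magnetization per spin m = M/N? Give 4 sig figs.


Step 1: Count up spins (+1): 7, down spins (-1): 1
Step 2: Total magnetization M = 7 - 1 = 6
Step 3: m = M/N = 6/8 = 0.75

0.75


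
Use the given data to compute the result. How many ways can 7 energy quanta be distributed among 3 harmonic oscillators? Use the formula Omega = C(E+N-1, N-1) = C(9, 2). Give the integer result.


Step 1: Use binomial coefficient C(9, 2)
Step 2: Numerator = 9! / 7!
Step 3: Denominator = 2!
Step 4: Omega = 36

36


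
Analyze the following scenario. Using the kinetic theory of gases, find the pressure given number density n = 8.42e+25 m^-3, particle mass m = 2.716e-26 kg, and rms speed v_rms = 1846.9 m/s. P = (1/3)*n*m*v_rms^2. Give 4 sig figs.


Step 1: v_rms^2 = 1846.9^2 = 3.411e+06
Step 2: n*m = 8.42e+25*2.716e-26 = 2.287
Step 3: P = (1/3)*2.287*3.411e+06 = 2.6e+06 Pa

2.6e+06


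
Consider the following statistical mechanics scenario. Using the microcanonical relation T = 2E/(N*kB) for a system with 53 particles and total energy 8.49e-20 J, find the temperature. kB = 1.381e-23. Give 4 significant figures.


Step 1: Numerator = 2*E = 2*8.49e-20 = 1.698e-19 J
Step 2: Denominator = N*kB = 53*1.381e-23 = 7.319e-22
Step 3: T = 1.698e-19 / 7.319e-22 = 232 K

232


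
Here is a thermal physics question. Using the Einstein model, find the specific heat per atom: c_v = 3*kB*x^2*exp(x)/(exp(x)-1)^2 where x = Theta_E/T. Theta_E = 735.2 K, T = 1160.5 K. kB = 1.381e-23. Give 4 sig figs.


Step 1: x = Theta_E/T = 735.2/1160.5 = 0.6335
Step 2: x^2 = 0.4013
Step 3: exp(x) = 1.884
Step 4: c_v = 3*1.381e-23*0.4013*1.884/(1.884-1)^2 = 4.007e-23

4.007e-23


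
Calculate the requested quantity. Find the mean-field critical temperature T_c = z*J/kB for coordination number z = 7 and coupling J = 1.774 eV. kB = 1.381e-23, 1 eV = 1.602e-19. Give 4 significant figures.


Step 1: z*J = 7*1.774 = 12.42 eV
Step 2: Convert to Joules: 12.42*1.602e-19 = 1.989e-18 J
Step 3: T_c = 1.989e-18 / 1.381e-23 = 1.441e+05 K

1.441e+05


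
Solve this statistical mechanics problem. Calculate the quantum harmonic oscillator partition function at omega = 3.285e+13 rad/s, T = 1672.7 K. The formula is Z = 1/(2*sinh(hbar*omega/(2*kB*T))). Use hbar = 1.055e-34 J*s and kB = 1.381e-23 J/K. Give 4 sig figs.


Step 1: Compute x = hbar*omega/(kB*T) = 1.055e-34*3.285e+13/(1.381e-23*1672.7) = 0.15
Step 2: x/2 = 0.07501
Step 3: sinh(x/2) = 0.07509
Step 4: Z = 1/(2*0.07509) = 6.659

6.659


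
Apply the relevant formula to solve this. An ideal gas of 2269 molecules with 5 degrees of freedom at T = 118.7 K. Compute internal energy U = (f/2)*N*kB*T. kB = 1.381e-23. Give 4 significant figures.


Step 1: f/2 = 5/2 = 2.5
Step 2: N*kB*T = 2269*1.381e-23*118.7 = 3.719e-18
Step 3: U = 2.5 * 3.719e-18 = 9.299e-18 J

9.299e-18


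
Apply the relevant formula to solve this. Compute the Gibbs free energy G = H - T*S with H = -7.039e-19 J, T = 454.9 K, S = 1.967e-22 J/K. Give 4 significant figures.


Step 1: T*S = 454.9 * 1.967e-22 = 8.948e-20 J
Step 2: G = H - T*S = -7.039e-19 - 8.948e-20
Step 3: G = -7.934e-19 J

-7.934e-19


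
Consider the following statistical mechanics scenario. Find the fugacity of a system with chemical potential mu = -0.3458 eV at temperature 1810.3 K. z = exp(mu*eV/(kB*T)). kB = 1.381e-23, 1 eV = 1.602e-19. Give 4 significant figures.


Step 1: Convert mu to Joules: -0.3458*1.602e-19 = -5.54e-20 J
Step 2: kB*T = 1.381e-23*1810.3 = 2.5e-20 J
Step 3: mu/(kB*T) = -2.216
Step 4: z = exp(-2.216) = 0.1091

0.1091


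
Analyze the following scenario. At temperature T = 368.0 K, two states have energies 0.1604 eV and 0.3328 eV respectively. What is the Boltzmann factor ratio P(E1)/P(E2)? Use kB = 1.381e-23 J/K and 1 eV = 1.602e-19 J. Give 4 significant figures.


Step 1: Compute energy difference dE = E1 - E2 = 0.1604 - 0.3328 = -0.1724 eV
Step 2: Convert to Joules: dE_J = -0.1724 * 1.602e-19 = -2.762e-20 J
Step 3: Compute exponent = -dE_J / (kB * T) = -(-2.762e-20) / (1.381e-23 * 368.0) = 5.434
Step 4: P(E1)/P(E2) = exp(5.434) = 229.2

229.2


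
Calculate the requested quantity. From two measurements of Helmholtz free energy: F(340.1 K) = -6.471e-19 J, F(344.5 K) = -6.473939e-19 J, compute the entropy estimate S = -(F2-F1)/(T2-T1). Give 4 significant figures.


Step 1: dF = F2 - F1 = -6.473939e-19 - (-6.471e-19) = -2.939e-22 J
Step 2: dT = T2 - T1 = 344.5 - 340.1 = 4.4 K
Step 3: S = -dF/dT = -(-2.939e-22)/4.4 = 6.68e-23 J/K

6.68e-23


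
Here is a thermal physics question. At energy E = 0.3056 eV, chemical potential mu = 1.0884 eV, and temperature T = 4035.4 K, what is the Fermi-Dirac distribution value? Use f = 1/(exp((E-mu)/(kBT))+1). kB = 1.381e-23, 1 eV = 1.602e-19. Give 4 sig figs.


Step 1: (E - mu) = 0.3056 - 1.0884 = -0.7828 eV
Step 2: Convert: (E-mu)*eV = -1.254e-19 J
Step 3: x = (E-mu)*eV/(kB*T) = -2.25
Step 4: f = 1/(exp(-2.25)+1) = 0.9047

0.9047


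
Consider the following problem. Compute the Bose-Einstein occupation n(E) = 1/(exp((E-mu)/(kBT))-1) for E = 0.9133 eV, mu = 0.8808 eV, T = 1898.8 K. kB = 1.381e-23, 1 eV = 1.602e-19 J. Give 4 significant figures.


Step 1: (E - mu) = 0.0325 eV
Step 2: x = (E-mu)*eV/(kB*T) = 0.0325*1.602e-19/(1.381e-23*1898.8) = 0.1986
Step 3: exp(x) = 1.22
Step 4: n = 1/(exp(x)-1) = 4.553

4.553


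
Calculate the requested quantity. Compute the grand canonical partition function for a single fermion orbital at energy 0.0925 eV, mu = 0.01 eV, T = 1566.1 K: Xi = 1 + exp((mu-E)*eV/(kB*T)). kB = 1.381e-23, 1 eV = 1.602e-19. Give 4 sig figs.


Step 1: (mu - E) = 0.01 - 0.0925 = -0.0825 eV
Step 2: x = (mu-E)*eV/(kB*T) = -0.0825*1.602e-19/(1.381e-23*1566.1) = -0.6111
Step 3: exp(x) = 0.5428
Step 4: Xi = 1 + 0.5428 = 1.543

1.543


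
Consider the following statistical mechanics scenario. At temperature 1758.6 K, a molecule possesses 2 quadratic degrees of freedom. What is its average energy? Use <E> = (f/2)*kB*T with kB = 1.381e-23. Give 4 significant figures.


Step 1: f/2 = 2/2 = 1
Step 2: kB*T = 1.381e-23 * 1758.6 = 2.429e-20
Step 3: <E> = 1 * 2.429e-20 = 2.429e-20 J

2.429e-20


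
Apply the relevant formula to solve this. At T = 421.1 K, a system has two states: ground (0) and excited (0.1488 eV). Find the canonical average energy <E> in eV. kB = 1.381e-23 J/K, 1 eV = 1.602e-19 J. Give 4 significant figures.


Step 1: beta*E = 0.1488*1.602e-19/(1.381e-23*421.1) = 4.099
Step 2: exp(-beta*E) = 0.01659
Step 3: <E> = 0.1488*0.01659/(1+0.01659) = 0.002428 eV

0.002428


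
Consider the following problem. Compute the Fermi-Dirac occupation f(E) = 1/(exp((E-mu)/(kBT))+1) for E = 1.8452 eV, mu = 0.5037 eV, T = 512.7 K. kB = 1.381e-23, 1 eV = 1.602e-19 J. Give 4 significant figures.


Step 1: (E - mu) = 1.8452 - 0.5037 = 1.341 eV
Step 2: Convert: (E-mu)*eV = 2.149e-19 J
Step 3: x = (E-mu)*eV/(kB*T) = 30.35
Step 4: f = 1/(exp(30.35)+1) = 6.577e-14

6.577e-14


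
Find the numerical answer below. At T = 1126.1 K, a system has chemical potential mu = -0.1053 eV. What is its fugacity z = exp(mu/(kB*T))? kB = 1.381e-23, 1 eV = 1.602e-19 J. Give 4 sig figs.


Step 1: Convert mu to Joules: -0.1053*1.602e-19 = -1.687e-20 J
Step 2: kB*T = 1.381e-23*1126.1 = 1.555e-20 J
Step 3: mu/(kB*T) = -1.085
Step 4: z = exp(-1.085) = 0.338

0.338


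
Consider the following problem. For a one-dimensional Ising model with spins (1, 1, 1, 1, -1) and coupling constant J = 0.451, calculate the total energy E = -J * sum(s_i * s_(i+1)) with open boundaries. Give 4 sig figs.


Step 1: Nearest-neighbor products: 1, 1, 1, -1
Step 2: Sum of products = 2
Step 3: E = -0.451 * 2 = -0.902

-0.902


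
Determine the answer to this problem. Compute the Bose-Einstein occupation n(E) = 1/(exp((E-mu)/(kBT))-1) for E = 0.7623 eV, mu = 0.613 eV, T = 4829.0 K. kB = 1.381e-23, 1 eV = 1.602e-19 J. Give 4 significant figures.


Step 1: (E - mu) = 0.1493 eV
Step 2: x = (E-mu)*eV/(kB*T) = 0.1493*1.602e-19/(1.381e-23*4829.0) = 0.3587
Step 3: exp(x) = 1.431
Step 4: n = 1/(exp(x)-1) = 2.318

2.318


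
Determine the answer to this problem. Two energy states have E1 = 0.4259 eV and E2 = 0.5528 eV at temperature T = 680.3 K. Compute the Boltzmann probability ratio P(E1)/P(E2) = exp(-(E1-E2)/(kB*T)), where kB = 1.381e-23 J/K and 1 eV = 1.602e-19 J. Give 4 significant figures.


Step 1: Compute energy difference dE = E1 - E2 = 0.4259 - 0.5528 = -0.1269 eV
Step 2: Convert to Joules: dE_J = -0.1269 * 1.602e-19 = -2.033e-20 J
Step 3: Compute exponent = -dE_J / (kB * T) = -(-2.033e-20) / (1.381e-23 * 680.3) = 2.164
Step 4: P(E1)/P(E2) = exp(2.164) = 8.705

8.705


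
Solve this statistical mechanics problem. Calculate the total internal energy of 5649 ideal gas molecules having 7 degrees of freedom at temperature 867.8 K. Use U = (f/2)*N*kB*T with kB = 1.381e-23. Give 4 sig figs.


Step 1: f/2 = 7/2 = 3.5
Step 2: N*kB*T = 5649*1.381e-23*867.8 = 6.77e-17
Step 3: U = 3.5 * 6.77e-17 = 2.369e-16 J

2.369e-16


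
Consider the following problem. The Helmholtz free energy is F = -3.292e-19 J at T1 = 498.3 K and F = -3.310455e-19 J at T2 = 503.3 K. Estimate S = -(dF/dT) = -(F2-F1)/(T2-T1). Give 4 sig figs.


Step 1: dF = F2 - F1 = -3.310455e-19 - (-3.292e-19) = -1.8455e-21 J
Step 2: dT = T2 - T1 = 503.3 - 498.3 = 5 K
Step 3: S = -dF/dT = -(-1.8455e-21)/5 = 3.691e-22 J/K

3.691e-22


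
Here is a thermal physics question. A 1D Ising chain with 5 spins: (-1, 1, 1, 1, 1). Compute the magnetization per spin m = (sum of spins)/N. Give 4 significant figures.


Step 1: Count up spins (+1): 4, down spins (-1): 1
Step 2: Total magnetization M = 4 - 1 = 3
Step 3: m = M/N = 3/5 = 0.6

0.6


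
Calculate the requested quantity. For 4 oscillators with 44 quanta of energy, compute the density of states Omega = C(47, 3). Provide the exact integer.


Step 1: Use binomial coefficient C(47, 3)
Step 2: Numerator = 47! / 44!
Step 3: Denominator = 3!
Step 4: Omega = 16215

16215


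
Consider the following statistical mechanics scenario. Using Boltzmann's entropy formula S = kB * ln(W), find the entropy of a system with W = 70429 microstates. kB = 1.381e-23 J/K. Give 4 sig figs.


Step 1: ln(W) = ln(70429) = 11.16
Step 2: S = kB * ln(W) = 1.381e-23 * 11.16
Step 3: S = 1.542e-22 J/K

1.542e-22


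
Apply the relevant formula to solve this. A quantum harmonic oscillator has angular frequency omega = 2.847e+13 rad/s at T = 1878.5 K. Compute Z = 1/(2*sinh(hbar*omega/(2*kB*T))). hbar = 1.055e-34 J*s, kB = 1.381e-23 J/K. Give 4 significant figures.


Step 1: Compute x = hbar*omega/(kB*T) = 1.055e-34*2.847e+13/(1.381e-23*1878.5) = 0.1158
Step 2: x/2 = 0.05789
Step 3: sinh(x/2) = 0.05792
Step 4: Z = 1/(2*0.05792) = 8.632

8.632


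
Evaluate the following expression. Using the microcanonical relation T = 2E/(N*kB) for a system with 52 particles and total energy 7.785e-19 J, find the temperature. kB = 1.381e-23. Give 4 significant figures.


Step 1: Numerator = 2*E = 2*7.785e-19 = 1.557e-18 J
Step 2: Denominator = N*kB = 52*1.381e-23 = 7.181e-22
Step 3: T = 1.557e-18 / 7.181e-22 = 2168 K

2168


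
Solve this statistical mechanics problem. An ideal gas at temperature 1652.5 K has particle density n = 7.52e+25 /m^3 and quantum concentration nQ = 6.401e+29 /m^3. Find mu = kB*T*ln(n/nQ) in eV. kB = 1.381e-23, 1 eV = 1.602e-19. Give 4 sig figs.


Step 1: n/nQ = 7.52e+25/6.401e+29 = 0.0001175
Step 2: ln(n/nQ) = -9.049
Step 3: mu = kB*T*ln(n/nQ) = 2.282e-20*-9.049 = -2.065e-19 J
Step 4: Convert to eV: -2.065e-19/1.602e-19 = -1.289 eV

-1.289


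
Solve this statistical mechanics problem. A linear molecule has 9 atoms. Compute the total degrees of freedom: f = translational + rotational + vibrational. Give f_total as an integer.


Step 1: Translational DOF = 3
Step 2: Rotational DOF (linear) = 2
Step 3: Vibrational DOF = 3*9 - 5 = 22
Step 4: Total = 3 + 2 + 22 = 27

27


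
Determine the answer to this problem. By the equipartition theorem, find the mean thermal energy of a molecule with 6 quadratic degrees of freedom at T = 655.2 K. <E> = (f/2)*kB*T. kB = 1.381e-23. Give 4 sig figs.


Step 1: f/2 = 6/2 = 3
Step 2: kB*T = 1.381e-23 * 655.2 = 9.048e-21
Step 3: <E> = 3 * 9.048e-21 = 2.714e-20 J

2.714e-20


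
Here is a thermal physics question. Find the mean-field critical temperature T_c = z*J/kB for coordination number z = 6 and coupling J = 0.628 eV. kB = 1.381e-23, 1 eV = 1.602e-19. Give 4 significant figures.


Step 1: z*J = 6*0.628 = 3.768 eV
Step 2: Convert to Joules: 3.768*1.602e-19 = 6.036e-19 J
Step 3: T_c = 6.036e-19 / 1.381e-23 = 4.371e+04 K

4.371e+04


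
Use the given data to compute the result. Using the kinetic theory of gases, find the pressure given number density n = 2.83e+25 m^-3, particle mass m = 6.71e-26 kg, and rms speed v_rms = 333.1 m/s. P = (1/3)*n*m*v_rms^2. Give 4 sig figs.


Step 1: v_rms^2 = 333.1^2 = 1.11e+05
Step 2: n*m = 2.83e+25*6.71e-26 = 1.899
Step 3: P = (1/3)*1.899*1.11e+05 = 7.023e+04 Pa

7.023e+04


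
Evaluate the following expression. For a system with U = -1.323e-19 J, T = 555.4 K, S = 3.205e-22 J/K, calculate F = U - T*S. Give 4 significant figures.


Step 1: T*S = 555.4 * 3.205e-22 = 1.78e-19 J
Step 2: F = U - T*S = -1.323e-19 - 1.78e-19
Step 3: F = -3.103e-19 J

-3.103e-19


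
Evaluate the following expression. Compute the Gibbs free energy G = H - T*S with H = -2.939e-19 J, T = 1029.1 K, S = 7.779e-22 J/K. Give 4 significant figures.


Step 1: T*S = 1029.1 * 7.779e-22 = 8.005e-19 J
Step 2: G = H - T*S = -2.939e-19 - 8.005e-19
Step 3: G = -1.094e-18 J

-1.094e-18


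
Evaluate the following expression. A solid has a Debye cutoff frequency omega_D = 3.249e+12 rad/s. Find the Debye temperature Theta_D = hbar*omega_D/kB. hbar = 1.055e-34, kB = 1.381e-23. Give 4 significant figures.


Step 1: hbar*omega_D = 1.055e-34 * 3.249e+12 = 3.428e-22 J
Step 2: Theta_D = 3.428e-22 / 1.381e-23
Step 3: Theta_D = 24.82 K

24.82


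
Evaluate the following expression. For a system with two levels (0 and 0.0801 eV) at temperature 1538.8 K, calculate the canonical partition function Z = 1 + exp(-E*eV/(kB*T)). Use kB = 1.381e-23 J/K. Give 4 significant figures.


Step 1: Compute beta*E = E*eV/(kB*T) = 0.0801*1.602e-19/(1.381e-23*1538.8) = 0.6038
Step 2: exp(-beta*E) = exp(-0.6038) = 0.5467
Step 3: Z = 1 + 0.5467 = 1.547

1.547


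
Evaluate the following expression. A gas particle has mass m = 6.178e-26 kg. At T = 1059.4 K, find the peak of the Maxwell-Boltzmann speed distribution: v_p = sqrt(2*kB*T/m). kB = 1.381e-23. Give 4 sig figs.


Step 1: Numerator = 2*kB*T = 2*1.381e-23*1059.4 = 2.926e-20
Step 2: Ratio = 2.926e-20 / 6.178e-26 = 4.736e+05
Step 3: v_p = sqrt(4.736e+05) = 688.2 m/s

688.2


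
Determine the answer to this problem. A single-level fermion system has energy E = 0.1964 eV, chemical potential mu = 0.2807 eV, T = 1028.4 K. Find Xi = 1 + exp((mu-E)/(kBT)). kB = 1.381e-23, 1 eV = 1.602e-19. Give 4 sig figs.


Step 1: (mu - E) = 0.2807 - 0.1964 = 0.0843 eV
Step 2: x = (mu-E)*eV/(kB*T) = 0.0843*1.602e-19/(1.381e-23*1028.4) = 0.9509
Step 3: exp(x) = 2.588
Step 4: Xi = 1 + 2.588 = 3.588

3.588


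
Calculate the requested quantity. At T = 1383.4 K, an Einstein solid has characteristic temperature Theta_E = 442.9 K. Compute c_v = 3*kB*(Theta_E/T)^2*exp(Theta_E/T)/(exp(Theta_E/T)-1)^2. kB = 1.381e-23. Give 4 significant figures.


Step 1: x = Theta_E/T = 442.9/1383.4 = 0.3202
Step 2: x^2 = 0.1025
Step 3: exp(x) = 1.377
Step 4: c_v = 3*1.381e-23*0.1025*1.377/(1.377-1)^2 = 4.108e-23

4.108e-23


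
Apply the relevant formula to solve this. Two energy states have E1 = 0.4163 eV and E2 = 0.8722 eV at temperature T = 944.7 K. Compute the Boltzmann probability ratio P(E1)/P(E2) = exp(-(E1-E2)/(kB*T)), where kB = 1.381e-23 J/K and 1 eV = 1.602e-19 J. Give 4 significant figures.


Step 1: Compute energy difference dE = E1 - E2 = 0.4163 - 0.8722 = -0.4559 eV
Step 2: Convert to Joules: dE_J = -0.4559 * 1.602e-19 = -7.304e-20 J
Step 3: Compute exponent = -dE_J / (kB * T) = -(-7.304e-20) / (1.381e-23 * 944.7) = 5.598
Step 4: P(E1)/P(E2) = exp(5.598) = 269.9

269.9


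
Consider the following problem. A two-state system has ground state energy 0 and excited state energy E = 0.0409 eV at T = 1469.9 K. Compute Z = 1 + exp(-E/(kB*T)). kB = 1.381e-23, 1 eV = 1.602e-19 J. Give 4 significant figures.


Step 1: Compute beta*E = E*eV/(kB*T) = 0.0409*1.602e-19/(1.381e-23*1469.9) = 0.3228
Step 2: exp(-beta*E) = exp(-0.3228) = 0.7241
Step 3: Z = 1 + 0.7241 = 1.724

1.724


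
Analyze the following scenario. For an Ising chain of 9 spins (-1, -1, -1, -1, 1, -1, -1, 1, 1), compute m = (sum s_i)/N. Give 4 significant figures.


Step 1: Count up spins (+1): 3, down spins (-1): 6
Step 2: Total magnetization M = 3 - 6 = -3
Step 3: m = M/N = -3/9 = -0.3333

-0.3333


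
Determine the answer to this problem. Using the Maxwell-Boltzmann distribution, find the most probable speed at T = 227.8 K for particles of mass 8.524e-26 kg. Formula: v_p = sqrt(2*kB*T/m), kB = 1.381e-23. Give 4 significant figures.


Step 1: Numerator = 2*kB*T = 2*1.381e-23*227.8 = 6.292e-21
Step 2: Ratio = 6.292e-21 / 8.524e-26 = 7.381e+04
Step 3: v_p = sqrt(7.381e+04) = 271.7 m/s

271.7


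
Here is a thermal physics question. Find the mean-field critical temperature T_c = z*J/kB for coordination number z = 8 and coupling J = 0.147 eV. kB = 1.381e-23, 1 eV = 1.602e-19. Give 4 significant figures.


Step 1: z*J = 8*0.147 = 1.176 eV
Step 2: Convert to Joules: 1.176*1.602e-19 = 1.884e-19 J
Step 3: T_c = 1.884e-19 / 1.381e-23 = 1.364e+04 K

1.364e+04


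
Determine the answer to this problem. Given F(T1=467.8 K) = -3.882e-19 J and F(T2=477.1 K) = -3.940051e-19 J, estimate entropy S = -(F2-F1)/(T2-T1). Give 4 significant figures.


Step 1: dF = F2 - F1 = -3.940051e-19 - (-3.882e-19) = -5.8051e-21 J
Step 2: dT = T2 - T1 = 477.1 - 467.8 = 9.3 K
Step 3: S = -dF/dT = -(-5.8051e-21)/9.3 = 6.242e-22 J/K

6.242e-22


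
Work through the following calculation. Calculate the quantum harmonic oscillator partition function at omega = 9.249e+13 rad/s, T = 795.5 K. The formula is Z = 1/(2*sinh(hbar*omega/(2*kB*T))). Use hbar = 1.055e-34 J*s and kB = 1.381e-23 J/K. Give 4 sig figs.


Step 1: Compute x = hbar*omega/(kB*T) = 1.055e-34*9.249e+13/(1.381e-23*795.5) = 0.8882
Step 2: x/2 = 0.4441
Step 3: sinh(x/2) = 0.4588
Step 4: Z = 1/(2*0.4588) = 1.09

1.09


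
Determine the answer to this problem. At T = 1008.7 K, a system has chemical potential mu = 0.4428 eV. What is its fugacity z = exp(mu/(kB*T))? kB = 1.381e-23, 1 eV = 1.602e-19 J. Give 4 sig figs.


Step 1: Convert mu to Joules: 0.4428*1.602e-19 = 7.094e-20 J
Step 2: kB*T = 1.381e-23*1008.7 = 1.393e-20 J
Step 3: mu/(kB*T) = 5.092
Step 4: z = exp(5.092) = 162.8

162.8


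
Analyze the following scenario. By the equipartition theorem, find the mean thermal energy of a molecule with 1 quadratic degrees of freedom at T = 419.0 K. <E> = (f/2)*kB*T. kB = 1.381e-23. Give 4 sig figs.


Step 1: f/2 = 1/2 = 0.5
Step 2: kB*T = 1.381e-23 * 419.0 = 5.786e-21
Step 3: <E> = 0.5 * 5.786e-21 = 2.893e-21 J

2.893e-21


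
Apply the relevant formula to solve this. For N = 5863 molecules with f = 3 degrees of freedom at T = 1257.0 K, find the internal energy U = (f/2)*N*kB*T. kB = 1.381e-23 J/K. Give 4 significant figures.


Step 1: f/2 = 3/2 = 1.5
Step 2: N*kB*T = 5863*1.381e-23*1257.0 = 1.018e-16
Step 3: U = 1.5 * 1.018e-16 = 1.527e-16 J

1.527e-16


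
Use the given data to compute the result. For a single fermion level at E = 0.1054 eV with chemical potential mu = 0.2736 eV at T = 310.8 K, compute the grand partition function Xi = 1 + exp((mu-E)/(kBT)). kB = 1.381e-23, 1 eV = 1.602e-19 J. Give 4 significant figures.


Step 1: (mu - E) = 0.2736 - 0.1054 = 0.1682 eV
Step 2: x = (mu-E)*eV/(kB*T) = 0.1682*1.602e-19/(1.381e-23*310.8) = 6.278
Step 3: exp(x) = 532.7
Step 4: Xi = 1 + 532.7 = 533.7

533.7


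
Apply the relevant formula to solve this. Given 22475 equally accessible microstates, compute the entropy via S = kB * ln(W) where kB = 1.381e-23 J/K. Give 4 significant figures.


Step 1: ln(W) = ln(22475) = 10.02
Step 2: S = kB * ln(W) = 1.381e-23 * 10.02
Step 3: S = 1.384e-22 J/K

1.384e-22


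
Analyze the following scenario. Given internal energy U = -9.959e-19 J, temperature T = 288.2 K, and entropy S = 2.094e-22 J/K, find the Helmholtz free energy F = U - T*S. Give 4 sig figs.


Step 1: T*S = 288.2 * 2.094e-22 = 6.035e-20 J
Step 2: F = U - T*S = -9.959e-19 - 6.035e-20
Step 3: F = -1.056e-18 J

-1.056e-18


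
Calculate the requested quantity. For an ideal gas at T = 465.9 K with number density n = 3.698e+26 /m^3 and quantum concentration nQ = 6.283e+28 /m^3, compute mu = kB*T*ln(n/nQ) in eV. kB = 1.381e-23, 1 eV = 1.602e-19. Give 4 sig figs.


Step 1: n/nQ = 3.698e+26/6.283e+28 = 0.005886
Step 2: ln(n/nQ) = -5.135
Step 3: mu = kB*T*ln(n/nQ) = 6.434e-21*-5.135 = -3.304e-20 J
Step 4: Convert to eV: -3.304e-20/1.602e-19 = -0.2062 eV

-0.2062


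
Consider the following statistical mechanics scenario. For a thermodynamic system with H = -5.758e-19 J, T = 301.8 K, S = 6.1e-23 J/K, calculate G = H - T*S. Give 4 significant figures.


Step 1: T*S = 301.8 * 6.1e-23 = 1.841e-20 J
Step 2: G = H - T*S = -5.758e-19 - 1.841e-20
Step 3: G = -5.942e-19 J

-5.942e-19


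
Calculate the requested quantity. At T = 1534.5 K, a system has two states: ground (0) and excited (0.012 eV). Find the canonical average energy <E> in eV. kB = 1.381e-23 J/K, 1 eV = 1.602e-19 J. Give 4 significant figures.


Step 1: beta*E = 0.012*1.602e-19/(1.381e-23*1534.5) = 0.09072
Step 2: exp(-beta*E) = 0.9133
Step 3: <E> = 0.012*0.9133/(1+0.9133) = 0.005728 eV

0.005728


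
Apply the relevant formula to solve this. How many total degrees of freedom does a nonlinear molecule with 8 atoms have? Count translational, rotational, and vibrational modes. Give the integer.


Step 1: Translational DOF = 3
Step 2: Rotational DOF (nonlinear) = 3
Step 3: Vibrational DOF = 3*8 - 6 = 18
Step 4: Total = 3 + 3 + 18 = 24

24


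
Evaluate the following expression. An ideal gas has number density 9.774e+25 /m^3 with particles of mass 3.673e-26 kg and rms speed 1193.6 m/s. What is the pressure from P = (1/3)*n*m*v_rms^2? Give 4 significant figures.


Step 1: v_rms^2 = 1193.6^2 = 1.425e+06
Step 2: n*m = 9.774e+25*3.673e-26 = 3.59
Step 3: P = (1/3)*3.59*1.425e+06 = 1.705e+06 Pa

1.705e+06


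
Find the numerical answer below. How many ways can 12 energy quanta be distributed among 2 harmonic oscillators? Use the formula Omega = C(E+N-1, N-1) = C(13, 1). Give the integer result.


Step 1: Use binomial coefficient C(13, 1)
Step 2: Numerator = 13! / 12!
Step 3: Denominator = 1!
Step 4: Omega = 13

13


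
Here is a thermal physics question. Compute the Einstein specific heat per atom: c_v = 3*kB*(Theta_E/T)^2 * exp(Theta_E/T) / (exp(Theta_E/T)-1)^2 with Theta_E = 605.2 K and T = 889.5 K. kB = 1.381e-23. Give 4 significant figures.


Step 1: x = Theta_E/T = 605.2/889.5 = 0.6804
Step 2: x^2 = 0.4629
Step 3: exp(x) = 1.975
Step 4: c_v = 3*1.381e-23*0.4629*1.975/(1.975-1)^2 = 3.987e-23

3.987e-23


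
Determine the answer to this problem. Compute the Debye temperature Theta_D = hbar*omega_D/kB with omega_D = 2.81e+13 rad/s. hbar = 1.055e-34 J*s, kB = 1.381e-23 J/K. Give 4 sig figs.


Step 1: hbar*omega_D = 1.055e-34 * 2.81e+13 = 2.965e-21 J
Step 2: Theta_D = 2.965e-21 / 1.381e-23
Step 3: Theta_D = 214.7 K

214.7


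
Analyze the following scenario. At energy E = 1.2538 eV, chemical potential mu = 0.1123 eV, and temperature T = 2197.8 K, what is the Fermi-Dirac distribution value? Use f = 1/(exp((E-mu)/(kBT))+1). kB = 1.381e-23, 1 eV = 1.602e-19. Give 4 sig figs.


Step 1: (E - mu) = 1.2538 - 0.1123 = 1.141 eV
Step 2: Convert: (E-mu)*eV = 1.829e-19 J
Step 3: x = (E-mu)*eV/(kB*T) = 6.025
Step 4: f = 1/(exp(6.025)+1) = 0.002412

0.002412


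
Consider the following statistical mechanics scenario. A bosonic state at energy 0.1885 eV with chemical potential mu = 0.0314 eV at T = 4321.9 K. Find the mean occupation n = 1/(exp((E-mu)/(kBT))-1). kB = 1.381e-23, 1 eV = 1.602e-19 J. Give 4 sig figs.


Step 1: (E - mu) = 0.1571 eV
Step 2: x = (E-mu)*eV/(kB*T) = 0.1571*1.602e-19/(1.381e-23*4321.9) = 0.4217
Step 3: exp(x) = 1.525
Step 4: n = 1/(exp(x)-1) = 1.907

1.907


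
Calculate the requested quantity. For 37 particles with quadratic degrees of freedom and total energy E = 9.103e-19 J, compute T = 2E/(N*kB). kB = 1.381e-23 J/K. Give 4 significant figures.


Step 1: Numerator = 2*E = 2*9.103e-19 = 1.821e-18 J
Step 2: Denominator = N*kB = 37*1.381e-23 = 5.11e-22
Step 3: T = 1.821e-18 / 5.11e-22 = 3563 K

3563


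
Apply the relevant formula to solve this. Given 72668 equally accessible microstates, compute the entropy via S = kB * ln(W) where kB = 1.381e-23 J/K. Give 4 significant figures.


Step 1: ln(W) = ln(72668) = 11.19
Step 2: S = kB * ln(W) = 1.381e-23 * 11.19
Step 3: S = 1.546e-22 J/K

1.546e-22


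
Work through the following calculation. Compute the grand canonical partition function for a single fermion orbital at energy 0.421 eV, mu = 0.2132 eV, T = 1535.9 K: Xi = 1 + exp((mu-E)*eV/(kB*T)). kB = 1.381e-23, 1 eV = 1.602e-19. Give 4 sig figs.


Step 1: (mu - E) = 0.2132 - 0.421 = -0.2078 eV
Step 2: x = (mu-E)*eV/(kB*T) = -0.2078*1.602e-19/(1.381e-23*1535.9) = -1.569
Step 3: exp(x) = 0.2082
Step 4: Xi = 1 + 0.2082 = 1.208

1.208


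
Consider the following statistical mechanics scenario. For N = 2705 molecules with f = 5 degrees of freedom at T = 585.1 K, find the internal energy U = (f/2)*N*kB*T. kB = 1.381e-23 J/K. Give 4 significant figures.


Step 1: f/2 = 5/2 = 2.5
Step 2: N*kB*T = 2705*1.381e-23*585.1 = 2.186e-17
Step 3: U = 2.5 * 2.186e-17 = 5.464e-17 J

5.464e-17


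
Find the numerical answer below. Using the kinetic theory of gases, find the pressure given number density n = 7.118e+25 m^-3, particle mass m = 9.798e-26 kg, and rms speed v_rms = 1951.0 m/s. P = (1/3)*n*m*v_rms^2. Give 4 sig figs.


Step 1: v_rms^2 = 1951.0^2 = 3.806e+06
Step 2: n*m = 7.118e+25*9.798e-26 = 6.974
Step 3: P = (1/3)*6.974*3.806e+06 = 8.849e+06 Pa

8.849e+06


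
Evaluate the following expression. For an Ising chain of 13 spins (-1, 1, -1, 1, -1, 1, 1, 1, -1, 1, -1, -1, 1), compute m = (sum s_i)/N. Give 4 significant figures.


Step 1: Count up spins (+1): 7, down spins (-1): 6
Step 2: Total magnetization M = 7 - 6 = 1
Step 3: m = M/N = 1/13 = 0.07692

0.07692


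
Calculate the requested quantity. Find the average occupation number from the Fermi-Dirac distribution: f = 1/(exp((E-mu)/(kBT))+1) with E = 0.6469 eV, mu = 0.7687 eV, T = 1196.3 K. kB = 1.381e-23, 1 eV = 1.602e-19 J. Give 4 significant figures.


Step 1: (E - mu) = 0.6469 - 0.7687 = -0.1218 eV
Step 2: Convert: (E-mu)*eV = -1.951e-20 J
Step 3: x = (E-mu)*eV/(kB*T) = -1.181
Step 4: f = 1/(exp(-1.181)+1) = 0.7651

0.7651


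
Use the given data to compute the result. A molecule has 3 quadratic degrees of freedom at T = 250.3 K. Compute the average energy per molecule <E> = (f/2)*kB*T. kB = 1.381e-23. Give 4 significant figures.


Step 1: f/2 = 3/2 = 1.5
Step 2: kB*T = 1.381e-23 * 250.3 = 3.457e-21
Step 3: <E> = 1.5 * 3.457e-21 = 5.185e-21 J

5.185e-21


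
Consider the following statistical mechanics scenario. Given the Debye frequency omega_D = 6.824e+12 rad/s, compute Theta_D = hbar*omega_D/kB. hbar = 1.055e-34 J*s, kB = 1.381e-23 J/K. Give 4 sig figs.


Step 1: hbar*omega_D = 1.055e-34 * 6.824e+12 = 7.199e-22 J
Step 2: Theta_D = 7.199e-22 / 1.381e-23
Step 3: Theta_D = 52.13 K

52.13


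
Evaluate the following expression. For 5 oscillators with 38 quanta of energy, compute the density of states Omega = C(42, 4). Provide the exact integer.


Step 1: Use binomial coefficient C(42, 4)
Step 2: Numerator = 42! / 38!
Step 3: Denominator = 4!
Step 4: Omega = 111930

111930


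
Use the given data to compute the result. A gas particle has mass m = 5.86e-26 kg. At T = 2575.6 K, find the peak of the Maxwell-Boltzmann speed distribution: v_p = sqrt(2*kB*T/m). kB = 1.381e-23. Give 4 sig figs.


Step 1: Numerator = 2*kB*T = 2*1.381e-23*2575.6 = 7.114e-20
Step 2: Ratio = 7.114e-20 / 5.86e-26 = 1.214e+06
Step 3: v_p = sqrt(1.214e+06) = 1102 m/s

1102


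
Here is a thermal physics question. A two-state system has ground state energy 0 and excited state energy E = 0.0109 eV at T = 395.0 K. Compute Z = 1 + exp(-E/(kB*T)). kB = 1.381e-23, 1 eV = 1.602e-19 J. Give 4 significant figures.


Step 1: Compute beta*E = E*eV/(kB*T) = 0.0109*1.602e-19/(1.381e-23*395.0) = 0.3201
Step 2: exp(-beta*E) = exp(-0.3201) = 0.7261
Step 3: Z = 1 + 0.7261 = 1.726

1.726


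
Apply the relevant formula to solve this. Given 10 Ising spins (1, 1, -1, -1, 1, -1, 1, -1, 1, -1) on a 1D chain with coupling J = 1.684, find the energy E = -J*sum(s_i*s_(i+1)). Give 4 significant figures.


Step 1: Nearest-neighbor products: 1, -1, 1, -1, -1, -1, -1, -1, -1
Step 2: Sum of products = -5
Step 3: E = -1.684 * -5 = 8.42

8.42


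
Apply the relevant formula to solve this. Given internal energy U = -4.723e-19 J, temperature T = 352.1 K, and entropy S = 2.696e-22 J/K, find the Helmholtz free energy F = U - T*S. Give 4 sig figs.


Step 1: T*S = 352.1 * 2.696e-22 = 9.493e-20 J
Step 2: F = U - T*S = -4.723e-19 - 9.493e-20
Step 3: F = -5.672e-19 J

-5.672e-19


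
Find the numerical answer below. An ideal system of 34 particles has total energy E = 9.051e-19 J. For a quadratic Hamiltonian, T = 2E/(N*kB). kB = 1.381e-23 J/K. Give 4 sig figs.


Step 1: Numerator = 2*E = 2*9.051e-19 = 1.81e-18 J
Step 2: Denominator = N*kB = 34*1.381e-23 = 4.695e-22
Step 3: T = 1.81e-18 / 4.695e-22 = 3855 K

3855


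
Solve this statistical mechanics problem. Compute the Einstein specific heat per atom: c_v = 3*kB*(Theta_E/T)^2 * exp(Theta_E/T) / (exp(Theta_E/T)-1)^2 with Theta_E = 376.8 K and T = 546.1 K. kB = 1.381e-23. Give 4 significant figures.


Step 1: x = Theta_E/T = 376.8/546.1 = 0.69
Step 2: x^2 = 0.4761
Step 3: exp(x) = 1.994
Step 4: c_v = 3*1.381e-23*0.4761*1.994/(1.994-1)^2 = 3.982e-23

3.982e-23


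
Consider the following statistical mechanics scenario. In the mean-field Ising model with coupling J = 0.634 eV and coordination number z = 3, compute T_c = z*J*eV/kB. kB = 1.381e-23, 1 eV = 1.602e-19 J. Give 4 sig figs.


Step 1: z*J = 3*0.634 = 1.902 eV
Step 2: Convert to Joules: 1.902*1.602e-19 = 3.047e-19 J
Step 3: T_c = 3.047e-19 / 1.381e-23 = 2.206e+04 K

2.206e+04


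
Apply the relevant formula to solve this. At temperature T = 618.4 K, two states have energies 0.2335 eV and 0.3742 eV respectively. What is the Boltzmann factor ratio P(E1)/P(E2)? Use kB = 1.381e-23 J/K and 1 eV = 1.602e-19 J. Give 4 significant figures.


Step 1: Compute energy difference dE = E1 - E2 = 0.2335 - 0.3742 = -0.1407 eV
Step 2: Convert to Joules: dE_J = -0.1407 * 1.602e-19 = -2.254e-20 J
Step 3: Compute exponent = -dE_J / (kB * T) = -(-2.254e-20) / (1.381e-23 * 618.4) = 2.639
Step 4: P(E1)/P(E2) = exp(2.639) = 14

14


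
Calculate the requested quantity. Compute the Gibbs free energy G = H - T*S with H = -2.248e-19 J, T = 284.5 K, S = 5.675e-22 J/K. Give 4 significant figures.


Step 1: T*S = 284.5 * 5.675e-22 = 1.615e-19 J
Step 2: G = H - T*S = -2.248e-19 - 1.615e-19
Step 3: G = -3.863e-19 J

-3.863e-19


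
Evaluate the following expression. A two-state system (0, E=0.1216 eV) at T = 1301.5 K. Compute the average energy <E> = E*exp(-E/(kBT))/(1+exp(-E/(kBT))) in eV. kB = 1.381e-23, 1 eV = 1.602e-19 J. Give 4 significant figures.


Step 1: beta*E = 0.1216*1.602e-19/(1.381e-23*1301.5) = 1.084
Step 2: exp(-beta*E) = 0.3383
Step 3: <E> = 0.1216*0.3383/(1+0.3383) = 0.03074 eV

0.03074


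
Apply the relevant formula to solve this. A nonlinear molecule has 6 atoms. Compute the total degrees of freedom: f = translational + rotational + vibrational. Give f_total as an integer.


Step 1: Translational DOF = 3
Step 2: Rotational DOF (nonlinear) = 3
Step 3: Vibrational DOF = 3*6 - 6 = 12
Step 4: Total = 3 + 3 + 12 = 18

18


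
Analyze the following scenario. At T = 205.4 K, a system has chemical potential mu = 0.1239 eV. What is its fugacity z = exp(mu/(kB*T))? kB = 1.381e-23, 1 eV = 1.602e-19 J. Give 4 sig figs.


Step 1: Convert mu to Joules: 0.1239*1.602e-19 = 1.985e-20 J
Step 2: kB*T = 1.381e-23*205.4 = 2.837e-21 J
Step 3: mu/(kB*T) = 6.997
Step 4: z = exp(6.997) = 1094

1094


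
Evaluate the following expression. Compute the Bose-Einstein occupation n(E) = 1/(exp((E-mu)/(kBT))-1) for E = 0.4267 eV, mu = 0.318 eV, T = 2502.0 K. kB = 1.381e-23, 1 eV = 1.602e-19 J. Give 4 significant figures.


Step 1: (E - mu) = 0.1087 eV
Step 2: x = (E-mu)*eV/(kB*T) = 0.1087*1.602e-19/(1.381e-23*2502.0) = 0.504
Step 3: exp(x) = 1.655
Step 4: n = 1/(exp(x)-1) = 1.526

1.526


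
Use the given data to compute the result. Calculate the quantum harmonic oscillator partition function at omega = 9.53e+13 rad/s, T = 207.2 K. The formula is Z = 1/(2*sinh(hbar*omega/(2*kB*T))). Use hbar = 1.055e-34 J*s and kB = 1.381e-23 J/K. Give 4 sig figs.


Step 1: Compute x = hbar*omega/(kB*T) = 1.055e-34*9.53e+13/(1.381e-23*207.2) = 3.514
Step 2: x/2 = 1.757
Step 3: sinh(x/2) = 2.811
Step 4: Z = 1/(2*2.811) = 0.1779

0.1779


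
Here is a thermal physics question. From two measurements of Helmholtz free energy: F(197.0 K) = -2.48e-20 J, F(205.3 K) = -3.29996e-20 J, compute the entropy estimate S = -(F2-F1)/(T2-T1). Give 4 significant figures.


Step 1: dF = F2 - F1 = -3.29996e-20 - (-2.48e-20) = -8.1996e-21 J
Step 2: dT = T2 - T1 = 205.3 - 197.0 = 8.3 K
Step 3: S = -dF/dT = -(-8.1996e-21)/8.3 = 9.879e-22 J/K

9.879e-22


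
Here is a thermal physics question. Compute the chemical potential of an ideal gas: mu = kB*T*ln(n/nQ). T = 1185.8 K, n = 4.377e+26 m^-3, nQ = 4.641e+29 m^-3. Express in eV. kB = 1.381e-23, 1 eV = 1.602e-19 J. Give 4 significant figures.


Step 1: n/nQ = 4.377e+26/4.641e+29 = 0.0009431
Step 2: ln(n/nQ) = -6.966
Step 3: mu = kB*T*ln(n/nQ) = 1.638e-20*-6.966 = -1.141e-19 J
Step 4: Convert to eV: -1.141e-19/1.602e-19 = -0.7121 eV

-0.7121


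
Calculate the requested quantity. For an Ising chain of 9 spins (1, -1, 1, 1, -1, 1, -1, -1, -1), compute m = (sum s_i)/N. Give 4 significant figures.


Step 1: Count up spins (+1): 4, down spins (-1): 5
Step 2: Total magnetization M = 4 - 5 = -1
Step 3: m = M/N = -1/9 = -0.1111

-0.1111


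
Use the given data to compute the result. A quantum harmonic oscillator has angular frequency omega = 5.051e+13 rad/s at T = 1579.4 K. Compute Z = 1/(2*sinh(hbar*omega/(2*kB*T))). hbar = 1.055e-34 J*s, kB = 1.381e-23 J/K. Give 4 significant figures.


Step 1: Compute x = hbar*omega/(kB*T) = 1.055e-34*5.051e+13/(1.381e-23*1579.4) = 0.2443
Step 2: x/2 = 0.1222
Step 3: sinh(x/2) = 0.1225
Step 4: Z = 1/(2*0.1225) = 4.083

4.083


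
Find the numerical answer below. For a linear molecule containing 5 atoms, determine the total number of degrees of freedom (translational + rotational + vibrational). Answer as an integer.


Step 1: Translational DOF = 3
Step 2: Rotational DOF (linear) = 2
Step 3: Vibrational DOF = 3*5 - 5 = 10
Step 4: Total = 3 + 2 + 10 = 15

15
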